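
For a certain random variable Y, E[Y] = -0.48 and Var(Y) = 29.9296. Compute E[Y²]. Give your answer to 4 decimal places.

E[Y²] = Var(Y) + (E[Y])² = 29.9296 + (-0.48)² = 30.16

30.1600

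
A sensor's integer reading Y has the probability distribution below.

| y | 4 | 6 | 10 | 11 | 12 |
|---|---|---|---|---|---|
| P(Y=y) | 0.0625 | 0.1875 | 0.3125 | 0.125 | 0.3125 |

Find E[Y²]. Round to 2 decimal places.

E[Y²] = (4)²(0.0625) + (6)²(0.1875) + (10)²(0.3125) + (11)²(0.125) + (12)²(0.3125) = 99.125

99.13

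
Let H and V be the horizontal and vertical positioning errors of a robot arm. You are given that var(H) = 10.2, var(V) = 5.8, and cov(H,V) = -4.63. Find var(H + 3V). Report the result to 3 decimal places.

var(H + 3V) = (1)²·var(H) + (3)²·var(V) + 2·(1)·(3)·cov(H,V)
= 1·10.2 + 9·5.8 + 6·-4.63 = 34.62

34.620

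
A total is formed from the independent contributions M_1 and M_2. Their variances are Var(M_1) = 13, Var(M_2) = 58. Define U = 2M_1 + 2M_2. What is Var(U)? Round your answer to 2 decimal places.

284.00

By independence, Var(U) = (2)²Var(M_1) + (2)²Var(M_2)
= (2)²·13 + (2)²·58 = 284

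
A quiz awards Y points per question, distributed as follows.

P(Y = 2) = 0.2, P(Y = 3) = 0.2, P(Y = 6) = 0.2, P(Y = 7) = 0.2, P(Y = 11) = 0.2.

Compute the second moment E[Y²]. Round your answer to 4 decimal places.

43.8000

E[Y²] = (2)²(0.2) + (3)²(0.2) + (6)²(0.2) + (7)²(0.2) + (11)²(0.2) = 43.8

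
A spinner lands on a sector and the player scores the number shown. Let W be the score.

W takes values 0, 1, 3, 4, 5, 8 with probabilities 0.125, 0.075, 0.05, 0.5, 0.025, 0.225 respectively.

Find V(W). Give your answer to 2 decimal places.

E[W] = (0)(0.125) + (1)(0.075) + (3)(0.05) + (4)(0.5) + (5)(0.025) + (8)(0.225) = 4.15
E[W²] = (0)²(0.125) + (1)²(0.075) + (3)²(0.05) + (4)²(0.5) + (5)²(0.025) + (8)²(0.225) = 23.55
V(W) = E[W²] − (E[W])² = 23.55 − (4.15)² = 6.3275

6.33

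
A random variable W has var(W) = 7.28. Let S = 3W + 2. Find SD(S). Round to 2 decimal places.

8.09

var(3W + 2) = (3)²·7.28 = 65.52
SD(S) = √65.52 ≈ 8.09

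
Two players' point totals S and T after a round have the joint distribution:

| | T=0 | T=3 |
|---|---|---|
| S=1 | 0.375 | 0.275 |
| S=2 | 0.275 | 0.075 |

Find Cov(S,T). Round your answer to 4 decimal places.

E[S] = 1.35,  E[T] = 1.05
E[ST] = 1.275
Cov(S,T) = E[ST] − E[S]E[T] = 1.275 − (1.35)(1.05) = -0.1425

-0.1425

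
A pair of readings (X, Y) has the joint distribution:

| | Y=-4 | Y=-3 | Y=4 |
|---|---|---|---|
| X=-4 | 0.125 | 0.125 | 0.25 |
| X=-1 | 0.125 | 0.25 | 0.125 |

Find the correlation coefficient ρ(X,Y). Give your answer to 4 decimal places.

-0.2428

E[X] = -2.5,  E[Y] = -0.625
E[XY] = 0.25
Cov(X,Y) = E[XY] − E[X]E[Y] = 0.25 − (-2.5)(-0.625) = -1.3125
Var(X) = 2.25,  Var(Y) = 12.984375
ρ = -1.3125 / √(2.25·12.984375) ≈ -0.2428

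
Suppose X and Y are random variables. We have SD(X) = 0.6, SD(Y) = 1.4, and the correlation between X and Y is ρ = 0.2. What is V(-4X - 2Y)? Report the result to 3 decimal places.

16.288

V(X) = (0.6)² = 0.36;  V(Y) = (1.4)² = 1.96
cov(X,Y) = ρ·SD(X)·SD(Y) = 0.2·0.6·1.4 = 0.168
V(-4X - 2Y) = (-4)²·V(X) + (-2)²·V(Y) + 2·(-4)·(-2)·cov(X,Y)
= 16·0.36 + 4·1.96 + 16·0.168 = 16.288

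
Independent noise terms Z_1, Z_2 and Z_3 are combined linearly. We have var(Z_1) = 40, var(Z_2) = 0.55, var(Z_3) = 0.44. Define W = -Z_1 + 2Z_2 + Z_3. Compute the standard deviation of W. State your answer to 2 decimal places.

6.53

By independence, var(W) = (-1)²var(Z_1) + (2)²var(Z_2) + (1)²var(Z_3)
= (-1)²·40 + (2)²·0.55 + (1)²·0.44 = 42.64
SD(W) = √42.64 ≈ 6.53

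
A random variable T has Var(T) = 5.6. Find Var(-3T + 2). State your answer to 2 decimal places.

50.40

Var(-3T + 2) = (-3)²·Var(T) = 9·5.6 = 50.4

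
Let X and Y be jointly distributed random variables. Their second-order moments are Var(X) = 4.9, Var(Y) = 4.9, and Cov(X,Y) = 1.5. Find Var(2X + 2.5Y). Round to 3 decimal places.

Var(2X + 2.5Y) = (2)²·Var(X) + (2.5)²·Var(Y) + 2·(2)·(2.5)·Cov(X,Y)
= 4·4.9 + 6.25·4.9 + 10·1.5 = 65.225

65.225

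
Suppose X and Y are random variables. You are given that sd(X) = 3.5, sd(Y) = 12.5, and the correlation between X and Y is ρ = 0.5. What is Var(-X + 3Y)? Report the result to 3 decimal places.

1287.250

Var(X) = (3.5)² = 12.25;  Var(Y) = (12.5)² = 156.25
Cov(X,Y) = ρ·sd(X)·sd(Y) = 0.5·3.5·12.5 = 21.875
Var(-X + 3Y) = (-1)²·Var(X) + (3)²·Var(Y) + 2·(-1)·(3)·Cov(X,Y)
= 1·12.25 + 9·156.25 + -6·21.875 = 1287.25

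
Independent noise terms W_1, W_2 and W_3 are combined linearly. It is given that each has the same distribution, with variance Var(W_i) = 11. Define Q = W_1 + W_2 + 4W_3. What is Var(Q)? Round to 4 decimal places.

By independence, Var(Q) = (1)²Var(W_1) + (1)²Var(W_2) + (4)²Var(W_3)
= (1)²·11 + (1)²·11 + (4)²·11 = 198

198.0000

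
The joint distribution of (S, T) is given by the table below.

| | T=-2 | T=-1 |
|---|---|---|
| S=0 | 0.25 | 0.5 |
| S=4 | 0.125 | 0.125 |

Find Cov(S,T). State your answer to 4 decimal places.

E[S] = 1,  E[T] = -1.375
E[ST] = -1.5
Cov(S,T) = E[ST] − E[S]E[T] = -1.5 − (1)(-1.375) = -0.125

-0.1250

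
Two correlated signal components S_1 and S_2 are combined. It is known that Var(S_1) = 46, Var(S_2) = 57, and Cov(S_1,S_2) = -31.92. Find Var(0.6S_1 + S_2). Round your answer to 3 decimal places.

35.256

Var(0.6S_1 + S_2) = (0.6)²·Var(S_1) + (1)²·Var(S_2) + 2·(0.6)·(1)·Cov(S_1,S_2)
= 0.36·46 + 1·57 + 1.2·-31.92 = 35.256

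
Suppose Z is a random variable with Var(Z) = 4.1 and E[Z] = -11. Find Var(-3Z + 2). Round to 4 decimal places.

36.9000

Var(-3Z + 2) = (-3)²·Var(Z) = 9·4.1 = 36.9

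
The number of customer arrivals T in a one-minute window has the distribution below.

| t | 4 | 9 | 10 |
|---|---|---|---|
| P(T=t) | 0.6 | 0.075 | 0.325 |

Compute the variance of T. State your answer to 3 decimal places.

8.169

E[T] = (4)(0.6) + (9)(0.075) + (10)(0.325) = 6.325
E[T²] = (4)²(0.6) + (9)²(0.075) + (10)²(0.325) = 48.175
var(T) = E[T²] − (E[T])² = 48.175 − (6.325)² = 8.169375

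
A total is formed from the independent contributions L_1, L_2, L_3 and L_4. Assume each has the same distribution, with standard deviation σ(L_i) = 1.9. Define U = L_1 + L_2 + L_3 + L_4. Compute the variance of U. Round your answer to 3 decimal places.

14.440

Var(L_i) = (1.9)² = 3.61
By independence, Var(U) = (1)²Var(L_1) + (1)²Var(L_2) + (1)²Var(L_3) + (1)²Var(L_4)
= (1)²·3.61 + (1)²·3.61 + (1)²·3.61 + (1)²·3.61 = 14.44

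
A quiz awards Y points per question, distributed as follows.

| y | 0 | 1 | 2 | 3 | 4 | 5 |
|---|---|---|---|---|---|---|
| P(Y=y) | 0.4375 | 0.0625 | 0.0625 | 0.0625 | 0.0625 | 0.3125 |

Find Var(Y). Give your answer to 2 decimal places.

E[Y] = (0)(0.4375) + (1)(0.0625) + (2)(0.0625) + (3)(0.0625) + (4)(0.0625) + (5)(0.3125) = 2.1875
E[Y²] = (0)²(0.4375) + (1)²(0.0625) + (2)²(0.0625) + (3)²(0.0625) + (4)²(0.0625) + (5)²(0.3125) = 9.6875
Var(Y) = E[Y²] − (E[Y])² = 9.6875 − (2.1875)² = 4.90234375

4.90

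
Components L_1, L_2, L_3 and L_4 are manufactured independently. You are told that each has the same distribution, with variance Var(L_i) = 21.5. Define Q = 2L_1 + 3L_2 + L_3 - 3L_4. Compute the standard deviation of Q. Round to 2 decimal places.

22.24

By independence, Var(Q) = (2)²Var(L_1) + (3)²Var(L_2) + (1)²Var(L_3) + (-3)²Var(L_4)
= (2)²·21.5 + (3)²·21.5 + (1)²·21.5 + (-3)²·21.5 = 494.5
SD(Q) = √494.5 ≈ 22.24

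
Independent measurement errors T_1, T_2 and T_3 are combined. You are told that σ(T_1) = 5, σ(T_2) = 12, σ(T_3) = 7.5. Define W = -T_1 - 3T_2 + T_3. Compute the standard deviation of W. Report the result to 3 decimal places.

37.111

Var(T_1) = 25, Var(T_2) = 144, Var(T_3) = 56.25
By independence, Var(W) = (-1)²Var(T_1) + (-3)²Var(T_2) + (1)²Var(T_3)
= (-1)²·25 + (-3)²·144 + (1)²·56.25 = 1377.25
σ(W) = √1377.25 ≈ 37.111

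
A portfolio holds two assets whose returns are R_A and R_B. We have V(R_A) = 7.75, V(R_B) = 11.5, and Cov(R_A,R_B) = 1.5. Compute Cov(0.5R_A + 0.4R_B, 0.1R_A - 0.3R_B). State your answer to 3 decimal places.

Cov(0.5R_A + 0.4R_B, 0.1R_A - 0.3R_B) = (0.5)(0.1)V(R_A) + (0.4)(-0.3)V(R_B) + [(0.5)(-0.3) + (0.4)(0.1)]Cov(R_A,R_B)
= 0.05·7.75 + -0.12·11.5 + -0.11·1.5 = -1.1575

-1.158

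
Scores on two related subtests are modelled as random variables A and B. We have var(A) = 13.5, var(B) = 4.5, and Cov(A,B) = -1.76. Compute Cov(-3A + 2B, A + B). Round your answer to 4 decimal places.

Cov(-3A + 2B, A + B) = (-3)(1)var(A) + (2)(1)var(B) + [(-3)(1) + (2)(1)]Cov(A,B)
= -3·13.5 + 2·4.5 + -1·-1.76 = -29.74

-29.7400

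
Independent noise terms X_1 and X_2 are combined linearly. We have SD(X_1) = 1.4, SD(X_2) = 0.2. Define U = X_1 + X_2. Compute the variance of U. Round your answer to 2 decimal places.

2.00

Var(X_1) = 1.96, Var(X_2) = 0.04
By independence, Var(U) = (1)²Var(X_1) + (1)²Var(X_2)
= (1)²·1.96 + (1)²·0.04 = 2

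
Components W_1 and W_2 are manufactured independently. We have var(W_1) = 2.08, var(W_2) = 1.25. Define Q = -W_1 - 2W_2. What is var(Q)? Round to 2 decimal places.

By independence, var(Q) = (-1)²var(W_1) + (-2)²var(W_2)
= (-1)²·2.08 + (-2)²·1.25 = 7.08

7.08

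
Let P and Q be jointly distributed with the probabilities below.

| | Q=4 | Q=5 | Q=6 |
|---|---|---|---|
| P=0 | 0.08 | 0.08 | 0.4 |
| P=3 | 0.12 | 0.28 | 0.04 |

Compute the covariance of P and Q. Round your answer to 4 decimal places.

-0.5568

E[P] = 1.32,  E[Q] = 5.24
E[PQ] = 6.36
Cov(P,Q) = E[PQ] − E[P]E[Q] = 6.36 − (1.32)(5.24) = -0.5568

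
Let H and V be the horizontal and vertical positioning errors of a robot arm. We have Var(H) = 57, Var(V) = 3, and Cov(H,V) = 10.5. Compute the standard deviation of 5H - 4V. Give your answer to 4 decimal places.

32.4500

Var(5H - 4V) = (5)²·Var(H) + (-4)²·Var(V) + 2·(5)·(-4)·Cov(H,V)
= 25·57 + 16·3 + -40·10.5 = 1053
σ(5H - 4V) = √1053 ≈ 32.4500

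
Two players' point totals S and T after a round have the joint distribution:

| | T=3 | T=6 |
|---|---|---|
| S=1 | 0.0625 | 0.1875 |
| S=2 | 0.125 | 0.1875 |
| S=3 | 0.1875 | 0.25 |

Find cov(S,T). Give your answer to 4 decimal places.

E[S] = 2.1875,  E[T] = 4.875
E[ST] = 10.5
cov(S,T) = E[ST] − E[S]E[T] = 10.5 − (2.1875)(4.875) = -0.1640625

-0.1641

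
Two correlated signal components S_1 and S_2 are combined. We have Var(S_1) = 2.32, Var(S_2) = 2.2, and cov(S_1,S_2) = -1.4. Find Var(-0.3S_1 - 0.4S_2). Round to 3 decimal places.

Var(-0.3S_1 - 0.4S_2) = (-0.3)²·Var(S_1) + (-0.4)²·Var(S_2) + 2·(-0.3)·(-0.4)·cov(S_1,S_2)
= 0.09·2.32 + 0.16·2.2 + 0.24·-1.4 = 0.2248

0.225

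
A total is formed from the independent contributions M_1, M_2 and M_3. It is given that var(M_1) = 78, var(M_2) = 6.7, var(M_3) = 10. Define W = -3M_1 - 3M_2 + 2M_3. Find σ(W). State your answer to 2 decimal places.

By independence, var(W) = (-3)²var(M_1) + (-3)²var(M_2) + (2)²var(M_3)
= (-3)²·78 + (-3)²·6.7 + (2)²·10 = 802.3
σ(W) = √802.3 ≈ 28.32

28.32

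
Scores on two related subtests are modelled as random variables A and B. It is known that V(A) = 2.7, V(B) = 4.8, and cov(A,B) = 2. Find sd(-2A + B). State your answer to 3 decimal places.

2.757

V(-2A + B) = (-2)²·V(A) + (1)²·V(B) + 2·(-2)·(1)·cov(A,B)
= 4·2.7 + 1·4.8 + -4·2 = 7.6
sd(-2A + B) = √7.6 ≈ 2.757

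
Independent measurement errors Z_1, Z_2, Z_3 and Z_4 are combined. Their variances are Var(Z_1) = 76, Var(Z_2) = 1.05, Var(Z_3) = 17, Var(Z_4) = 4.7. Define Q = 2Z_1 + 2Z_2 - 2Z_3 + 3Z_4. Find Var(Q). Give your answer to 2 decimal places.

By independence, Var(Q) = (2)²Var(Z_1) + (2)²Var(Z_2) + (-2)²Var(Z_3) + (3)²Var(Z_4)
= (2)²·76 + (2)²·1.05 + (-2)²·17 + (3)²·4.7 = 418.5

418.50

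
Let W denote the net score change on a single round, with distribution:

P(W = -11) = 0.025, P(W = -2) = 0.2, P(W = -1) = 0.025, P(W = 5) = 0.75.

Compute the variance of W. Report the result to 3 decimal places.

E[W] = (-11)(0.025) + (-2)(0.2) + (-1)(0.025) + (5)(0.75) = 3.05
E[W²] = (-11)²(0.025) + (-2)²(0.2) + (-1)²(0.025) + (5)²(0.75) = 22.6
var(W) = E[W²] − (E[W])² = 22.6 − (3.05)² = 13.2975

13.298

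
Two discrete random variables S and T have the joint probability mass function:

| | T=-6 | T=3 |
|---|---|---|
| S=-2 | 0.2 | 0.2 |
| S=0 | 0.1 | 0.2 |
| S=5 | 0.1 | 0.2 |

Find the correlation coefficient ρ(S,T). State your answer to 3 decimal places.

0.125

E[S] = 0.7,  E[T] = -0.6
E[ST] = 1.2
Cov(S,T) = E[ST] − E[S]E[T] = 1.2 − (0.7)(-0.6) = 1.62
Var(S) = 8.61,  Var(T) = 19.44
ρ = 1.62 / √(8.61·19.44) ≈ 0.125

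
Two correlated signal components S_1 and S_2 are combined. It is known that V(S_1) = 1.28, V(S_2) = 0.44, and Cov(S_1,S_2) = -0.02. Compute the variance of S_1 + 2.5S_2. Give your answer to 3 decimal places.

3.930

V(S_1 + 2.5S_2) = (1)²·V(S_1) + (2.5)²·V(S_2) + 2·(1)·(2.5)·Cov(S_1,S_2)
= 1·1.28 + 6.25·0.44 + 5·-0.02 = 3.93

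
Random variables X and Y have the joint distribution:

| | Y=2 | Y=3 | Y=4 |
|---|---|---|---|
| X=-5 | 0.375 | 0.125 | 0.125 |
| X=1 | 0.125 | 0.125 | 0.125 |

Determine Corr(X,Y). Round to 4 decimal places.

E[X] = -2.75,  E[Y] = 2.75
E[XY] = -7
Cov(X,Y) = E[XY] − E[X]E[Y] = -7 − (-2.75)(2.75) = 0.5625
V(X) = 8.4375,  V(Y) = 0.6875
ρ = 0.5625 / √(8.4375·0.6875) ≈ 0.2335

0.2335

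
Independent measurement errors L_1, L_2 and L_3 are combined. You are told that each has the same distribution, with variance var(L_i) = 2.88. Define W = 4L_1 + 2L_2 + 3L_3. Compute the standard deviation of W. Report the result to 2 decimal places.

By independence, var(W) = (4)²var(L_1) + (2)²var(L_2) + (3)²var(L_3)
= (4)²·2.88 + (2)²·2.88 + (3)²·2.88 = 83.52
SD(W) = √83.52 ≈ 9.14

9.14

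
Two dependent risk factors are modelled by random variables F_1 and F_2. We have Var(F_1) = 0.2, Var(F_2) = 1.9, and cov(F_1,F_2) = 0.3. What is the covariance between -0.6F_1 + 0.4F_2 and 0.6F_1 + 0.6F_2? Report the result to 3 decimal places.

cov(-0.6F_1 + 0.4F_2, 0.6F_1 + 0.6F_2) = (-0.6)(0.6)Var(F_1) + (0.4)(0.6)Var(F_2) + [(-0.6)(0.6) + (0.4)(0.6)]cov(F_1,F_2)
= -0.36·0.2 + 0.24·1.9 + -0.12·0.3 = 0.348

0.348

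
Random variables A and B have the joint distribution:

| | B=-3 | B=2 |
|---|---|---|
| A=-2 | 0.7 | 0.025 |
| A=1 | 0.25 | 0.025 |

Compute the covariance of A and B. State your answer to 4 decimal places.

0.1688

E[A] = -1.175,  E[B] = -2.75
E[AB] = 3.4
Cov(A,B) = E[AB] − E[A]E[B] = 3.4 − (-1.175)(-2.75) = 0.16875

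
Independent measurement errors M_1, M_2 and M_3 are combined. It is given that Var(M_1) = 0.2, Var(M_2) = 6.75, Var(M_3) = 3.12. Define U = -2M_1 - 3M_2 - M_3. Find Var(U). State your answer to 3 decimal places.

By independence, Var(U) = (-2)²Var(M_1) + (-3)²Var(M_2) + (-1)²Var(M_3)
= (-2)²·0.2 + (-3)²·6.75 + (-1)²·3.12 = 64.67

64.670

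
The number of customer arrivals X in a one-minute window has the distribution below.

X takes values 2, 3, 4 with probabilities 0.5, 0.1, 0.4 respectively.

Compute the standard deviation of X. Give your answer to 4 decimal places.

E[X] = (2)(0.5) + (3)(0.1) + (4)(0.4) = 2.9
E[X²] = (2)²(0.5) + (3)²(0.1) + (4)²(0.4) = 9.3
Var(X) = E[X²] − (E[X])² = 9.3 − (2.9)² = 0.89
SD(X) = √0.89 ≈ 0.9434

0.9434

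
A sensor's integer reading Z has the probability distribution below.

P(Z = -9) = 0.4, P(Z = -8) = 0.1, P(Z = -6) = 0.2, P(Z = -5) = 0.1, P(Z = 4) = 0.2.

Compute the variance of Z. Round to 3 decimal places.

E[Z] = (-9)(0.4) + (-8)(0.1) + (-6)(0.2) + (-5)(0.1) + (4)(0.2) = -5.3
E[Z²] = (-9)²(0.4) + (-8)²(0.1) + (-6)²(0.2) + (-5)²(0.1) + (4)²(0.2) = 51.7
Var(Z) = E[Z²] − (E[Z])² = 51.7 − (-5.3)² = 23.61

23.610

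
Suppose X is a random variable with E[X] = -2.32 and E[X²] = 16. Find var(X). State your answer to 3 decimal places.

var(X) = 16 − (-2.32)² = 10.6176

10.618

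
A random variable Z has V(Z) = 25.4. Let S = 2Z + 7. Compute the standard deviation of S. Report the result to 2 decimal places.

10.08

V(2Z + 7) = (2)²·25.4 = 101.6
SD(S) = √101.6 ≈ 10.08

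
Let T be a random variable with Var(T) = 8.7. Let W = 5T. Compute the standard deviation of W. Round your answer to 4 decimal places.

14.7479

Var(5T) = (5)²·8.7 = 217.5
σ(W) = √217.5 ≈ 14.7479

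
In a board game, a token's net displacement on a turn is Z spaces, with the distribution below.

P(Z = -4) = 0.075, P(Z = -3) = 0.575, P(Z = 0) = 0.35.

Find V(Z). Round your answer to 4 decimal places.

2.2744

E[Z] = (-4)(0.075) + (-3)(0.575) + (0)(0.35) = -2.025
E[Z²] = (-4)²(0.075) + (-3)²(0.575) + (0)²(0.35) = 6.375
V(Z) = E[Z²] − (E[Z])² = 6.375 − (-2.025)² = 2.274375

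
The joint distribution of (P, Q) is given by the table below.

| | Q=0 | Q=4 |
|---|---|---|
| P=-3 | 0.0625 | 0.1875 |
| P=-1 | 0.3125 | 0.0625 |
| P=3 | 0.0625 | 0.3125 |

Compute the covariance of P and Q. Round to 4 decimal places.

E[P] = 0,  E[Q] = 2.25
E[PQ] = 1.25
Cov(P,Q) = E[PQ] − E[P]E[Q] = 1.25 − (0)(2.25) = 1.25

1.2500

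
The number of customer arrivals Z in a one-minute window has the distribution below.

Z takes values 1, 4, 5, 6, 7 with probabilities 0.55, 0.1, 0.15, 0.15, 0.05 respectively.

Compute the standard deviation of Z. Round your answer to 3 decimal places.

E[Z] = (1)(0.55) + (4)(0.1) + (5)(0.15) + (6)(0.15) + (7)(0.05) = 2.95
E[Z²] = (1)²(0.55) + (4)²(0.1) + (5)²(0.15) + (6)²(0.15) + (7)²(0.05) = 13.75
Var(Z) = E[Z²] − (E[Z])² = 13.75 − (2.95)² = 5.0475
σ(Z) = √5.0475 ≈ 2.247

2.247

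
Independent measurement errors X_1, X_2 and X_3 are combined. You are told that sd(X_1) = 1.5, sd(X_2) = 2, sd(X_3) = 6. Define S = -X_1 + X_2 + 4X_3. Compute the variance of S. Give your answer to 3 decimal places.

V(X_1) = 2.25, V(X_2) = 4, V(X_3) = 36
By independence, V(S) = (-1)²V(X_1) + (1)²V(X_2) + (4)²V(X_3)
= (-1)²·2.25 + (1)²·4 + (4)²·36 = 582.25

582.250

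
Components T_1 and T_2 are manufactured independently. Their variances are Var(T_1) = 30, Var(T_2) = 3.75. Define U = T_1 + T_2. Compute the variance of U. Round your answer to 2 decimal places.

By independence, Var(U) = (1)²Var(T_1) + (1)²Var(T_2)
= (1)²·30 + (1)²·3.75 = 33.75

33.75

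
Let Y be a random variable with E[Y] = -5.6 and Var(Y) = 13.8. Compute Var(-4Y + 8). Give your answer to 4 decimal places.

Var(-4Y + 8) = (-4)²·Var(Y) = 16·13.8 = 220.8

220.8000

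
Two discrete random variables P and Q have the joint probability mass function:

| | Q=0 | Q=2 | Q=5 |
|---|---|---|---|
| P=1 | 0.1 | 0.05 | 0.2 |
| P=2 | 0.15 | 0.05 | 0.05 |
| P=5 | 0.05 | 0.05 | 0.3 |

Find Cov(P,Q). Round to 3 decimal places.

1.108

E[P] = 2.85,  E[Q] = 3.05
E[PQ] = 9.8
Cov(P,Q) = E[PQ] − E[P]E[Q] = 9.8 − (2.85)(3.05) = 1.1075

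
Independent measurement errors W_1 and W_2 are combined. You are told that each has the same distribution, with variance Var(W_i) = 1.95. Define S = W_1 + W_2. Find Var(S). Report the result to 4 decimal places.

3.9000

By independence, Var(S) = (1)²Var(W_1) + (1)²Var(W_2)
= (1)²·1.95 + (1)²·1.95 = 3.9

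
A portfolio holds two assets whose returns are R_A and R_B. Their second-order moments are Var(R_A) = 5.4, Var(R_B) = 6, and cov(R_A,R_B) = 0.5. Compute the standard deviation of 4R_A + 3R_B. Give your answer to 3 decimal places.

12.345

Var(4R_A + 3R_B) = (4)²·Var(R_A) + (3)²·Var(R_B) + 2·(4)·(3)·cov(R_A,R_B)
= 16·5.4 + 9·6 + 24·0.5 = 152.4
σ(4R_A + 3R_B) = √152.4 ≈ 12.345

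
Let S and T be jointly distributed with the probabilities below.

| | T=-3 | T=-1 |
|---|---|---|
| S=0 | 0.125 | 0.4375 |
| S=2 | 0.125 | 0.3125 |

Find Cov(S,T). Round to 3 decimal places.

E[S] = 0.875,  E[T] = -1.5
E[ST] = -1.375
Cov(S,T) = E[ST] − E[S]E[T] = -1.375 − (0.875)(-1.5) = -0.0625

-0.063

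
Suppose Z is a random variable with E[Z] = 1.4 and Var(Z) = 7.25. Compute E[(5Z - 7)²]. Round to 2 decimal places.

E[5Z - 7] = 5·1.4 − 7 = 0
Var(5Z - 7) = (5)²·7.25 = 181.25
E[(5Z - 7)²] = Var((5Z - 7)) + (E[(5Z - 7)])² = 181.25 + (0)² = 181.25

181.25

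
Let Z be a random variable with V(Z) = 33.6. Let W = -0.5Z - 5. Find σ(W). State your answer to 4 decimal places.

2.8983

V(-0.5Z - 5) = (-0.5)²·33.6 = 8.4
σ(W) = √8.4 ≈ 2.8983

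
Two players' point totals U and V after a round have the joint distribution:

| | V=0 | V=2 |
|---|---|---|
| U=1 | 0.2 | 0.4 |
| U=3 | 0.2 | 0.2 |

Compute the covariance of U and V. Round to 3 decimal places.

-0.160

E[U] = 1.8,  E[V] = 1.2
E[UV] = 2
cov(U,V) = E[UV] − E[U]E[V] = 2 − (1.8)(1.2) = -0.16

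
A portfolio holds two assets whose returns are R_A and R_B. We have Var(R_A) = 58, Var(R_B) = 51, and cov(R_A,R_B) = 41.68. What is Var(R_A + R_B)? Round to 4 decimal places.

192.3600

Var(R_A + R_B) = (1)²·Var(R_A) + (1)²·Var(R_B) + 2·(1)·(1)·cov(R_A,R_B)
= 1·58 + 1·51 + 2·41.68 = 192.36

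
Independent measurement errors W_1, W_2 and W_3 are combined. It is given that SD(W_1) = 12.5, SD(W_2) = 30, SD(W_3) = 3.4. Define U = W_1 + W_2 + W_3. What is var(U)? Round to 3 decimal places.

var(W_1) = 156.25, var(W_2) = 900, var(W_3) = 11.56
By independence, var(U) = (1)²var(W_1) + (1)²var(W_2) + (1)²var(W_3)
= (1)²·156.25 + (1)²·900 + (1)²·11.56 = 1067.81

1067.810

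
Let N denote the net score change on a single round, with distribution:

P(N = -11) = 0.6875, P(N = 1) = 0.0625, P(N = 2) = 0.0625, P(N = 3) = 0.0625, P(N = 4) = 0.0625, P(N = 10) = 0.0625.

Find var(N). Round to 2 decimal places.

51.46

E[N] = (-11)(0.6875) + (1)(0.0625) + (2)(0.0625) + (3)(0.0625) + (4)(0.0625) + (10)(0.0625) = -6.3125
E[N²] = (-11)²(0.6875) + (1)²(0.0625) + (2)²(0.0625) + (3)²(0.0625) + (4)²(0.0625) + (10)²(0.0625) = 91.3125
var(N) = E[N²] − (E[N])² = 91.3125 − (-6.3125)² = 51.46484375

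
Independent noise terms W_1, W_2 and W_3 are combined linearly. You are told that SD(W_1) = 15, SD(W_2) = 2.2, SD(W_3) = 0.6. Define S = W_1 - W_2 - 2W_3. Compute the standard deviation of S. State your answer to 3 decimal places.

15.208

Var(W_1) = 225, Var(W_2) = 4.84, Var(W_3) = 0.36
By independence, Var(S) = (1)²Var(W_1) + (-1)²Var(W_2) + (-2)²Var(W_3)
= (1)²·225 + (-1)²·4.84 + (-2)²·0.36 = 231.28
SD(S) = √231.28 ≈ 15.208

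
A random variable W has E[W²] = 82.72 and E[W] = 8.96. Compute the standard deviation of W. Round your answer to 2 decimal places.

1.56

Var(W) = 82.72 − (8.96)² = 2.4384
σ(W) = √2.4384 ≈ 1.56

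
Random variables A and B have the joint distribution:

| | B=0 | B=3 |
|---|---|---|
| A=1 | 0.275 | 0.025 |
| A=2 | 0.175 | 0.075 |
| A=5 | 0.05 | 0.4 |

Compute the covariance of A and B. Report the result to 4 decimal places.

E[A] = 3.05,  E[B] = 1.5
E[AB] = 6.525
Cov(A,B) = E[AB] − E[A]E[B] = 6.525 − (3.05)(1.5) = 1.95

1.9500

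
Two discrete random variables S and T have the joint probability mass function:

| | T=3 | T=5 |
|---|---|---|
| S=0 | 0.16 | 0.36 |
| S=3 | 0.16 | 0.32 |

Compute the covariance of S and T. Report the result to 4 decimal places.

E[S] = 1.44,  E[T] = 4.36
E[ST] = 6.24
cov(S,T) = E[ST] − E[S]E[T] = 6.24 − (1.44)(4.36) = -0.0384

-0.0384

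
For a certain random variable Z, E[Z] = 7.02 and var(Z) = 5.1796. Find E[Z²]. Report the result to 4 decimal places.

54.4600

E[Z²] = var(Z) + (E[Z])² = 5.1796 + (7.02)² = 54.46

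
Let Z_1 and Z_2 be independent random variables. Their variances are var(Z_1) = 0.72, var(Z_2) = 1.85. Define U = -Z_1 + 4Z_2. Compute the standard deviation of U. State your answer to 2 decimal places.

By independence, var(U) = (-1)²var(Z_1) + (4)²var(Z_2)
= (-1)²·0.72 + (4)²·1.85 = 30.32
sd(U) = √30.32 ≈ 5.51

5.51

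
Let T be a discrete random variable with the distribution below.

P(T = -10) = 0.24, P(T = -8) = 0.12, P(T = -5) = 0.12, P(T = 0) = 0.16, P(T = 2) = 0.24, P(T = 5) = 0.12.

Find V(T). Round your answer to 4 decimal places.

30.3456

E[T] = (-10)(0.24) + (-8)(0.12) + (-5)(0.12) + (0)(0.16) + (2)(0.24) + (5)(0.12) = -2.88
E[T²] = (-10)²(0.24) + (-8)²(0.12) + (-5)²(0.12) + (0)²(0.16) + (2)²(0.24) + (5)²(0.12) = 38.64
V(T) = E[T²] − (E[T])² = 38.64 − (-2.88)² = 30.3456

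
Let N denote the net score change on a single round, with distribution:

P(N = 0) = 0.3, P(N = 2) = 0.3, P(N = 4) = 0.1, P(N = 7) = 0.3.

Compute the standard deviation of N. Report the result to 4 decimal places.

E[N] = (0)(0.3) + (2)(0.3) + (4)(0.1) + (7)(0.3) = 3.1
E[N²] = (0)²(0.3) + (2)²(0.3) + (4)²(0.1) + (7)²(0.3) = 17.5
var(N) = E[N²] − (E[N])² = 17.5 − (3.1)² = 7.89
SD(N) = √7.89 ≈ 2.8089

2.8089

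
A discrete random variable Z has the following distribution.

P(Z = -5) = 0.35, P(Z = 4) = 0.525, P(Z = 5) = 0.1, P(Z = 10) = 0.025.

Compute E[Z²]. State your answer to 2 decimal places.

22.15

E[Z²] = (-5)²(0.35) + (4)²(0.525) + (5)²(0.1) + (10)²(0.025) = 22.15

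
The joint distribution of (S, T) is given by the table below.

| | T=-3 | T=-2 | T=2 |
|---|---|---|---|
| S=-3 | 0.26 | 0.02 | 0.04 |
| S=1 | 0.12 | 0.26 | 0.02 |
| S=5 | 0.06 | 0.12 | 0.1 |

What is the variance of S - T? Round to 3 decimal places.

E[S] = 0.84,  E[T] = -1.8,  E[ST] = 0.28
var(S) = 10.28 − (0.84)² = 9.5744;  var(T) = 6.2 − (-1.8)² = 2.96
cov(S,T) = 0.28 − (0.84)(-1.8) = 1.792
var(S - T) = (1)²·9.5744 + (-1)²·2.96 + 2·(1)·(-1)·1.792 = 8.9504

8.950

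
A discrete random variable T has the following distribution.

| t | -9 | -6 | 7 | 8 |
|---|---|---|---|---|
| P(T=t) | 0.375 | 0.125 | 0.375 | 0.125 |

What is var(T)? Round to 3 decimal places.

E[T] = (-9)(0.375) + (-6)(0.125) + (7)(0.375) + (8)(0.125) = -0.5
E[T²] = (-9)²(0.375) + (-6)²(0.125) + (7)²(0.375) + (8)²(0.125) = 61.25
var(T) = E[T²] − (E[T])² = 61.25 − (-0.5)² = 61

61.000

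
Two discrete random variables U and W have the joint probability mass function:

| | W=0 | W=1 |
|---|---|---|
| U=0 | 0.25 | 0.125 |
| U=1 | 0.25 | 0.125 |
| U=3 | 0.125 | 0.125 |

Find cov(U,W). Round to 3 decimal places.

E[U] = 1.125,  E[W] = 0.375
E[UW] = 0.5
cov(U,W) = E[UW] − E[U]E[W] = 0.5 − (1.125)(0.375) = 0.078125

0.078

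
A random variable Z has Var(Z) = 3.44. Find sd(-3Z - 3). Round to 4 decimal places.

5.5642

Var(-3Z - 3) = (-3)²·3.44 = 30.96
sd(-3Z - 3) = √30.96 ≈ 5.5642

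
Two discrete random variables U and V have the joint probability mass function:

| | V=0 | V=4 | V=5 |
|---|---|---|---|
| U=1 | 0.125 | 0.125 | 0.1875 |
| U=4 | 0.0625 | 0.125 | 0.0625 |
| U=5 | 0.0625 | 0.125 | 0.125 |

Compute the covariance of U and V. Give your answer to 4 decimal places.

0.1875

E[U] = 3,  E[V] = 3.375
E[UV] = 10.3125
Cov(U,V) = E[UV] − E[U]E[V] = 10.3125 − (3)(3.375) = 0.1875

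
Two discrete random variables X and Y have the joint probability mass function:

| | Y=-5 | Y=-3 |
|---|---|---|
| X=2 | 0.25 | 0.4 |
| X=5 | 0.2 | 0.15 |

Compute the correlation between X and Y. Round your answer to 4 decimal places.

E[X] = 3.05,  E[Y] = -3.9
E[XY] = -12.15
Cov(X,Y) = E[XY] − E[X]E[Y] = -12.15 − (3.05)(-3.9) = -0.255
V(X) = 2.0475,  V(Y) = 0.99
ρ = -0.255 / √(2.0475·0.99) ≈ -0.1791

-0.1791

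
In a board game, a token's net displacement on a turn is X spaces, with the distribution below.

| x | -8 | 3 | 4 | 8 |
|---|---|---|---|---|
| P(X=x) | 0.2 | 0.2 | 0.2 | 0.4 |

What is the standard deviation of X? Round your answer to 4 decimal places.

5.8652

E[X] = (-8)(0.2) + (3)(0.2) + (4)(0.2) + (8)(0.4) = 3
E[X²] = (-8)²(0.2) + (3)²(0.2) + (4)²(0.2) + (8)²(0.4) = 43.4
Var(X) = E[X²] − (E[X])² = 43.4 − (3)² = 34.4
σ(X) = √34.4 ≈ 5.8652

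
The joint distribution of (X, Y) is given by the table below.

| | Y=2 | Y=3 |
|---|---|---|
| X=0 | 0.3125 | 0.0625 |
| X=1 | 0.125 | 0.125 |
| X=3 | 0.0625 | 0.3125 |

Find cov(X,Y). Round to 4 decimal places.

E[X] = 1.375,  E[Y] = 2.5
E[XY] = 3.8125
cov(X,Y) = E[XY] − E[X]E[Y] = 3.8125 − (1.375)(2.5) = 0.375

0.3750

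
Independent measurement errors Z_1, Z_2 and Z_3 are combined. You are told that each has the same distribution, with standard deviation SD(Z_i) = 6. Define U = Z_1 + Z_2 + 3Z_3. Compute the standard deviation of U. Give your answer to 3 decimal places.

19.900

Var(Z_i) = (6)² = 36
By independence, Var(U) = (1)²Var(Z_1) + (1)²Var(Z_2) + (3)²Var(Z_3)
= (1)²·36 + (1)²·36 + (3)²·36 = 396
SD(U) = √396 ≈ 19.900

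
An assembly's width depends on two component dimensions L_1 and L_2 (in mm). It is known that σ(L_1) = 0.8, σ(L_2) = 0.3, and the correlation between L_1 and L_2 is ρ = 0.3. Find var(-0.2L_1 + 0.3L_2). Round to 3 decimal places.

var(L_1) = (0.8)² = 0.64;  var(L_2) = (0.3)² = 0.09
cov(L_1,L_2) = ρ·σ(L_1)·σ(L_2) = 0.3·0.8·0.3 = 0.072
var(-0.2L_1 + 0.3L_2) = (-0.2)²·var(L_1) + (0.3)²·var(L_2) + 2·(-0.2)·(0.3)·cov(L_1,L_2)
= 0.04·0.64 + 0.09·0.09 + -0.12·0.072 = 0.02506

0.025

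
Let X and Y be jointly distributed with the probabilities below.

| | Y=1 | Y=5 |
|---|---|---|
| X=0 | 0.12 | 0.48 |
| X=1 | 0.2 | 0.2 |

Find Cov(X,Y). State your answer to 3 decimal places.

-0.288

E[X] = 0.4,  E[Y] = 3.72
E[XY] = 1.2
Cov(X,Y) = E[XY] − E[X]E[Y] = 1.2 − (0.4)(3.72) = -0.288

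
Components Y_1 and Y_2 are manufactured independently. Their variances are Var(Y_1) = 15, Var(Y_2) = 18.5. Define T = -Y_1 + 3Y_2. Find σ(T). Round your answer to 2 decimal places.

By independence, Var(T) = (-1)²Var(Y_1) + (3)²Var(Y_2)
= (-1)²·15 + (3)²·18.5 = 181.5
σ(T) = √181.5 ≈ 13.47

13.47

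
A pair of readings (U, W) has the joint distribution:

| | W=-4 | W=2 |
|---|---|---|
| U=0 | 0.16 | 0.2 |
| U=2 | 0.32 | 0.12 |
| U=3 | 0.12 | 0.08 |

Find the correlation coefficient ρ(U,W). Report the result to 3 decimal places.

-0.195

E[U] = 1.48,  E[W] = -1.6
E[UW] = -3.04
Cov(U,W) = E[UW] − E[U]E[W] = -3.04 − (1.48)(-1.6) = -0.672
Var(U) = 1.3696,  Var(W) = 8.64
ρ = -0.672 / √(1.3696·8.64) ≈ -0.195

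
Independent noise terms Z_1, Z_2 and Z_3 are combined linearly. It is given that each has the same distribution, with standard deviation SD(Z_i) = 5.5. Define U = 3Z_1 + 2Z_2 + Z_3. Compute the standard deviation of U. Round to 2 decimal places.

var(Z_i) = (5.5)² = 30.25
By independence, var(U) = (3)²var(Z_1) + (2)²var(Z_2) + (1)²var(Z_3)
= (3)²·30.25 + (2)²·30.25 + (1)²·30.25 = 423.5
SD(U) = √423.5 ≈ 20.58

20.58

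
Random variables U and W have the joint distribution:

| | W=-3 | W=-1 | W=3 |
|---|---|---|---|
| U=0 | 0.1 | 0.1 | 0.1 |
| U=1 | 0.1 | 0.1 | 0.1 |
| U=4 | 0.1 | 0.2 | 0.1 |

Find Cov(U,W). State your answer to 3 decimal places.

E[U] = 1.9,  E[W] = -0.4
E[UW] = -0.9
Cov(U,W) = E[UW] − E[U]E[W] = -0.9 − (1.9)(-0.4) = -0.14

-0.140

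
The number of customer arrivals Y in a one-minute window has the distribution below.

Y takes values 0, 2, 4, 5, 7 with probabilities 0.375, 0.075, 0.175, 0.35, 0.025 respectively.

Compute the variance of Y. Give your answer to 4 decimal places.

E[Y] = (0)(0.375) + (2)(0.075) + (4)(0.175) + (5)(0.35) + (7)(0.025) = 2.775
E[Y²] = (0)²(0.375) + (2)²(0.075) + (4)²(0.175) + (5)²(0.35) + (7)²(0.025) = 13.075
Var(Y) = E[Y²] − (E[Y])² = 13.075 − (2.775)² = 5.374375

5.3744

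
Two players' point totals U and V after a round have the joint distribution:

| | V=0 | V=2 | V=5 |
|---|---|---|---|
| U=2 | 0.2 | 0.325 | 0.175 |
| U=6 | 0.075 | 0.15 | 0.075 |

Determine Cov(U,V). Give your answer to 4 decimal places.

0.0600

E[U] = 3.2,  E[V] = 2.2
E[UV] = 7.1
Cov(U,V) = E[UV] − E[U]E[V] = 7.1 − (3.2)(2.2) = 0.06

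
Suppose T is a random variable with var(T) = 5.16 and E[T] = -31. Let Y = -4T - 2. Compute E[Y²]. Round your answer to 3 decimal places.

E[-4T - 2] = -4·-31 − 2 = 122
var(-4T - 2) = (-4)²·5.16 = 82.56
E[Y²] = var(Y) + (E[Y])² = 82.56 + (122)² = 14966.56

14966.560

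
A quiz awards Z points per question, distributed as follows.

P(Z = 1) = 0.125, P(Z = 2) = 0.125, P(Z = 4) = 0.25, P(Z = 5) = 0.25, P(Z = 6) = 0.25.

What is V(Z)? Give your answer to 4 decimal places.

2.8594

E[Z] = (1)(0.125) + (2)(0.125) + (4)(0.25) + (5)(0.25) + (6)(0.25) = 4.125
E[Z²] = (1)²(0.125) + (2)²(0.125) + (4)²(0.25) + (5)²(0.25) + (6)²(0.25) = 19.875
V(Z) = E[Z²] − (E[Z])² = 19.875 − (4.125)² = 2.859375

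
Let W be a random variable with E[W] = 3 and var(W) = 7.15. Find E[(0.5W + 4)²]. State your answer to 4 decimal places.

E[0.5W + 4] = 0.5·3 + 4 = 5.5
var(0.5W + 4) = (0.5)²·7.15 = 1.7875
E[(0.5W + 4)²] = var((0.5W + 4)) + (E[(0.5W + 4)])² = 1.7875 + (5.5)² = 32.0375

32.0375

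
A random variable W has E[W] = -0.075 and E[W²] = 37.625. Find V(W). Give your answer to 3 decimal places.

V(W) = 37.625 − (-0.075)² = 37.619375

37.619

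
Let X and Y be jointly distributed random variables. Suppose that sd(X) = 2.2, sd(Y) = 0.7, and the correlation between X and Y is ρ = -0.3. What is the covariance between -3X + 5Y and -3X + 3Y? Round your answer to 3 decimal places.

V(X) = (2.2)² = 4.84;  V(Y) = (0.7)² = 0.49
Cov(X,Y) = ρ·sd(X)·sd(Y) = -0.3·2.2·0.7 = -0.462
Cov(-3X + 5Y, -3X + 3Y) = (-3)(-3)V(X) + (5)(3)V(Y) + [(-3)(3) + (5)(-3)]Cov(X,Y)
= 9·4.84 + 15·0.49 + -24·-0.462 = 61.998

61.998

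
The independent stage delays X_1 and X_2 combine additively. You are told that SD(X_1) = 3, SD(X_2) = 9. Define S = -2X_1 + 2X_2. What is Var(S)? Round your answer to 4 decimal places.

360.0000

Var(X_1) = 9, Var(X_2) = 81
By independence, Var(S) = (-2)²Var(X_1) + (2)²Var(X_2)
= (-2)²·9 + (2)²·81 = 360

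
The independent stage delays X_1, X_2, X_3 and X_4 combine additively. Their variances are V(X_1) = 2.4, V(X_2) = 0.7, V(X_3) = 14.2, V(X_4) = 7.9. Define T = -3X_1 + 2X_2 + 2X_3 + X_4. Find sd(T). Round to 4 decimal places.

By independence, V(T) = (-3)²V(X_1) + (2)²V(X_2) + (2)²V(X_3) + (1)²V(X_4)
= (-3)²·2.4 + (2)²·0.7 + (2)²·14.2 + (1)²·7.9 = 89.1
sd(T) = √89.1 ≈ 9.4393

9.4393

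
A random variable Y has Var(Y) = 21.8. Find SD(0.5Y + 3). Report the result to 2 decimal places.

Var(0.5Y + 3) = (0.5)²·21.8 = 5.45
SD(0.5Y + 3) = √5.45 ≈ 2.33

2.33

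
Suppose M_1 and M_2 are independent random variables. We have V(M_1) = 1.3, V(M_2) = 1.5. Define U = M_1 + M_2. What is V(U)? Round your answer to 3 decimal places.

By independence, V(U) = (1)²V(M_1) + (1)²V(M_2)
= (1)²·1.3 + (1)²·1.5 = 2.8

2.800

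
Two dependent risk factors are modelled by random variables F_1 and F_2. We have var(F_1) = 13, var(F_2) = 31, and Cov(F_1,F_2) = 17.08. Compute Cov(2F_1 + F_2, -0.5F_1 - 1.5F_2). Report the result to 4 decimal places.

Cov(2F_1 + F_2, -0.5F_1 - 1.5F_2) = (2)(-0.5)var(F_1) + (1)(-1.5)var(F_2) + [(2)(-1.5) + (1)(-0.5)]Cov(F_1,F_2)
= -1·13 + -1.5·31 + -3.5·17.08 = -119.28

-119.2800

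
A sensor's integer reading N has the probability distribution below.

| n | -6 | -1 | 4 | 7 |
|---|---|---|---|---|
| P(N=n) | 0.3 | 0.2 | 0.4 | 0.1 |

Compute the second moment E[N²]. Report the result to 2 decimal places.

E[N²] = (-6)²(0.3) + (-1)²(0.2) + (4)²(0.4) + (7)²(0.1) = 22.3

22.30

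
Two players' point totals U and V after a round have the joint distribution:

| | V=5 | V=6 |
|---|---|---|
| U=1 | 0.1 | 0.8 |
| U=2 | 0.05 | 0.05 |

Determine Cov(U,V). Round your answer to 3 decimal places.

E[U] = 1.1,  E[V] = 5.85
E[UV] = 6.4
Cov(U,V) = E[UV] − E[U]E[V] = 6.4 − (1.1)(5.85) = -0.035

-0.035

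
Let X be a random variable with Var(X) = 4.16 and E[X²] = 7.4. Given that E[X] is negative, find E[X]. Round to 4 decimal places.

-1.8000

(E[X])² = E[X²] − Var(X) = 7.4 − 4.16 = 3.24
E[X] = −√3.24 = -1.8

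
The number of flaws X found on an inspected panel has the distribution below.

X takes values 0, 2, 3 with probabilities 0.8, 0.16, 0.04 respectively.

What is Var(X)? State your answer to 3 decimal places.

0.806

E[X] = (0)(0.8) + (2)(0.16) + (3)(0.04) = 0.44
E[X²] = (0)²(0.8) + (2)²(0.16) + (3)²(0.04) = 1
Var(X) = E[X²] − (E[X])² = 1 − (0.44)² = 0.8064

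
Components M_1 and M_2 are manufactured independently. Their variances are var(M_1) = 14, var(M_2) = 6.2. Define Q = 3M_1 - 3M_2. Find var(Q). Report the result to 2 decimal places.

181.80

By independence, var(Q) = (3)²var(M_1) + (-3)²var(M_2)
= (3)²·14 + (-3)²·6.2 = 181.8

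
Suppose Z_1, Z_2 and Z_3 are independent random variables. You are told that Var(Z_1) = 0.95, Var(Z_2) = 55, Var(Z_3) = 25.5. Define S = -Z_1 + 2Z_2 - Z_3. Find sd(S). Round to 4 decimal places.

By independence, Var(S) = (-1)²Var(Z_1) + (2)²Var(Z_2) + (-1)²Var(Z_3)
= (-1)²·0.95 + (2)²·55 + (-1)²·25.5 = 246.45
sd(S) = √246.45 ≈ 15.6987

15.6987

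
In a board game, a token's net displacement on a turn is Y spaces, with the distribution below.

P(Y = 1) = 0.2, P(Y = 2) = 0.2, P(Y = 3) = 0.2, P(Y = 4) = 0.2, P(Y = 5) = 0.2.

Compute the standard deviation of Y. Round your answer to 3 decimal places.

1.414

E[Y] = (1)(0.2) + (2)(0.2) + (3)(0.2) + (4)(0.2) + (5)(0.2) = 3
E[Y²] = (1)²(0.2) + (2)²(0.2) + (3)²(0.2) + (4)²(0.2) + (5)²(0.2) = 11
Var(Y) = E[Y²] − (E[Y])² = 11 − (3)² = 2
σ(Y) = √2 ≈ 1.414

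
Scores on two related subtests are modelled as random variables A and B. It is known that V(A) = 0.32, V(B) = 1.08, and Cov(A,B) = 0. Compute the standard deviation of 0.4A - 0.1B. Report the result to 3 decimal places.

0.249

V(0.4A - 0.1B) = (0.4)²·V(A) + (-0.1)²·V(B) + 2·(0.4)·(-0.1)·Cov(A,B)
= 0.16·0.32 + 0.01·1.08 + -0.08·0 = 0.062
σ(0.4A - 0.1B) = √0.062 ≈ 0.249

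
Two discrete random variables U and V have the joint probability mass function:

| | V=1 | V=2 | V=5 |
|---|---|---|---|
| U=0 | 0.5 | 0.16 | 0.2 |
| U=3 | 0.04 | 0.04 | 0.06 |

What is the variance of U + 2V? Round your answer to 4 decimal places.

13.6500

E[U] = 0.42,  E[V] = 2.24,  E[UV] = 1.26
Var(U) = 1.26 − (0.42)² = 1.0836;  Var(V) = 7.84 − (2.24)² = 2.8224
cov(U,V) = 1.26 − (0.42)(2.24) = 0.3192
Var(U + 2V) = (1)²·1.0836 + (2)²·2.8224 + 2·(1)·(2)·0.3192 = 13.65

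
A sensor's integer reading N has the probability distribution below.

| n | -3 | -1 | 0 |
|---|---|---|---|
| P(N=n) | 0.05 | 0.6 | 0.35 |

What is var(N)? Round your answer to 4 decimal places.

E[N] = (-3)(0.05) + (-1)(0.6) + (0)(0.35) = -0.75
E[N²] = (-3)²(0.05) + (-1)²(0.6) + (0)²(0.35) = 1.05
var(N) = E[N²] − (E[N])² = 1.05 − (-0.75)² = 0.4875

0.4875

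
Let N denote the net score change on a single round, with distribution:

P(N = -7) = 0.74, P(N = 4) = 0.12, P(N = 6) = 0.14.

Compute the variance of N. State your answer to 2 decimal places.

28.32

E[N] = (-7)(0.74) + (4)(0.12) + (6)(0.14) = -3.86
E[N²] = (-7)²(0.74) + (4)²(0.12) + (6)²(0.14) = 43.22
Var(N) = E[N²] − (E[N])² = 43.22 − (-3.86)² = 28.3204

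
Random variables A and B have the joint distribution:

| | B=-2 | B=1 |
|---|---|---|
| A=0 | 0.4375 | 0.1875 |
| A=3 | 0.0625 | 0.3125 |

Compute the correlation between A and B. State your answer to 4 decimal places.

0.5164

E[A] = 1.125,  E[B] = -0.5
E[AB] = 0.5625
Cov(A,B) = E[AB] − E[A]E[B] = 0.5625 − (1.125)(-0.5) = 1.125
var(A) = 2.109375,  var(B) = 2.25
ρ = 1.125 / √(2.109375·2.25) ≈ 0.5164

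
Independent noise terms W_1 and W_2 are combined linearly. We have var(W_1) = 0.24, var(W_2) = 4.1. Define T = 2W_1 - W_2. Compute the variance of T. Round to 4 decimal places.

5.0600

By independence, var(T) = (2)²var(W_1) + (-1)²var(W_2)
= (2)²·0.24 + (-1)²·4.1 = 5.06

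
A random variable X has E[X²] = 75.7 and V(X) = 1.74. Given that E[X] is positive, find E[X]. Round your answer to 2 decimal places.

8.60

(E[X])² = E[X²] − V(X) = 75.7 − 1.74 = 73.96
E[X] = √73.96 = 8.6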